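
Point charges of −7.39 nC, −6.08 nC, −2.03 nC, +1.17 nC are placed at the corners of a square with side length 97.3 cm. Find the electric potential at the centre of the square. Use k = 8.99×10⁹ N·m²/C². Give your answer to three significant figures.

-187 V

The total potential is the scalar sum of each charge's contribution, V = Σ kqᵢ/rᵢ.
The distance from each corner to the centre is a√2/2 = 0.688 m.
V = k[(-7.39×10⁻⁹)/(0.688) + (-6.08×10⁻⁹)/(0.688) + (-2.03×10⁻⁹)/(0.688) + (1.17×10⁻⁹)/(0.688)] = -187 V.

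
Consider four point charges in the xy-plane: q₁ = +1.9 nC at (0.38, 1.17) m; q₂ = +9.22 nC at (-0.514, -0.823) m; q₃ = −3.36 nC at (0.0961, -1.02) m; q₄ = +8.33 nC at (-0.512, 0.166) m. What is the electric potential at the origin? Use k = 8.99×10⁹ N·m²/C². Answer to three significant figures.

209 V

The total potential is the scalar sum of each charge's contribution, V = Σ kqᵢ/rᵢ.
Distances from the field point to each charge: r₁ = 1.23 m, r₂ = 0.970 m, r₃ = 1.02 m, r₄ = 0.538 m.
V = k[(1.90×10⁻⁹)/(1.23) + (9.22×10⁻⁹)/(0.970) + (-3.36×10⁻⁹)/(1.02) + (8.33×10⁻⁹)/(0.538)] = 209 V.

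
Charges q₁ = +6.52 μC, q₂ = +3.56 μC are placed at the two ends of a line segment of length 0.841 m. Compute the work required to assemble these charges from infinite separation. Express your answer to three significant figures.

0.248 J

The work to assemble the configuration equals its total potential energy, U = Σ kqᵢqⱼ/rᵢⱼ over all pairs.
The separation is r = 0.841 m.
U = (0.248) = 0.248 J.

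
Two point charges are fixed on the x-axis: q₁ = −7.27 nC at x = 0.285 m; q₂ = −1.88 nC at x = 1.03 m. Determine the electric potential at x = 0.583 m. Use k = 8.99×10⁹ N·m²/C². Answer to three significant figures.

Electric potential is a scalar, so the contributions from each charge add algebraically: V = Σ kqᵢ/rᵢ.
Distances from the field point to each charge: r₁ = 0.298 m, r₂ = 0.447 m.
V = k[(-7.27×10⁻⁹)/(0.298) + (-1.88×10⁻⁹)/(0.447)] = -257 V.

-257 V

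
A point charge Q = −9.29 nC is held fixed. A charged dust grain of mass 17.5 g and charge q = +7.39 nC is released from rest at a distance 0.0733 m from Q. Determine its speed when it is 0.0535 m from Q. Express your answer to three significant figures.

0.0189 m/s

Only the electrostatic force acts, so mechanical energy is conserved: ½mv² = U₁ − U₂ = kQq(1/r₁ − 1/r₂).
U₁ − U₂ = (8.99×10⁹ N·m²/C²)(-9.29×10⁻⁹ C)(7.39×10⁻⁹ C)(1/0.0733 − 1/0.0535) = 3.12×10⁻⁶ J.
v = √(2·3.12×10⁻⁶/0.0175) = 0.0189 m/s.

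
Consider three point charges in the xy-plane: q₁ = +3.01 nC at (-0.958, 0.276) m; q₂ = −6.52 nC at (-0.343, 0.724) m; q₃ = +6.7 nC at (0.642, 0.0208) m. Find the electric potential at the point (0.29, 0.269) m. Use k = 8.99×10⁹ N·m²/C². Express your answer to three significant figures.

The total potential is the scalar sum of each charge's contribution, V = Σ kqᵢ/rᵢ.
Distances from the field point to each charge: r₁ = 1.25 m, r₂ = 0.780 m, r₃ = 0.431 m.
V = k[(3.01×10⁻⁹)/(1.25) + (-6.52×10⁻⁹)/(0.780) + (6.70×10⁻⁹)/(0.431)] = 86.3 V.

86.3 V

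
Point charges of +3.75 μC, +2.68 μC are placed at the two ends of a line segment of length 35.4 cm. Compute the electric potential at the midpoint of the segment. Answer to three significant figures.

3.27×10⁵ V

The total potential is the scalar sum of each charge's contribution, V = Σ kqᵢ/rᵢ.
Each charge is 0.177 m from the midpoint.
V = k[(3.75×10⁻⁶)/(0.177) + (2.68×10⁻⁶)/(0.177)] = 3.27×10⁵ V.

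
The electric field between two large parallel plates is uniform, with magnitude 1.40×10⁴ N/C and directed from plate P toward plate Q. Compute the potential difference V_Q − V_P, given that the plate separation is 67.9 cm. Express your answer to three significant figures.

In a uniform field, potential decreases in the direction of E: ΔV = −E·d for a displacement d parallel to E.
Going from P to Q is a displacement of 67.9 cm along the field, so V_Q − V_P = −Ed = -9510 V.

-9510 V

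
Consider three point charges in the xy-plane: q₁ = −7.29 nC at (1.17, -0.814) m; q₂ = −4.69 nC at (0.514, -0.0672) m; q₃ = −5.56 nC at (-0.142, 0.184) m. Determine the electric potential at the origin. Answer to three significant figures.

-342 V

Electric potential is a scalar, so the contributions from each charge add algebraically: V = Σ kqᵢ/rᵢ.
Distances from the field point to each charge: r₁ = 1.43 m, r₂ = 0.518 m, r₃ = 0.232 m.
V = k[(-7.29×10⁻⁹)/(1.43) + (-4.69×10⁻⁹)/(0.518) + (-5.56×10⁻⁹)/(0.232)] = -342 V.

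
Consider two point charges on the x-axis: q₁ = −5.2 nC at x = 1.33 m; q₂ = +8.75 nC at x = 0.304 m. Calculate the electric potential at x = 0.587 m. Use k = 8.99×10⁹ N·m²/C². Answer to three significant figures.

215 V

Electric potential is a scalar, so the contributions from each charge add algebraically: V = Σ kqᵢ/rᵢ.
Distances from the field point to each charge: r₁ = 0.743 m, r₂ = 0.283 m.
V = k[(-5.20×10⁻⁹)/(0.743) + (8.75×10⁻⁹)/(0.283)] = 215 V.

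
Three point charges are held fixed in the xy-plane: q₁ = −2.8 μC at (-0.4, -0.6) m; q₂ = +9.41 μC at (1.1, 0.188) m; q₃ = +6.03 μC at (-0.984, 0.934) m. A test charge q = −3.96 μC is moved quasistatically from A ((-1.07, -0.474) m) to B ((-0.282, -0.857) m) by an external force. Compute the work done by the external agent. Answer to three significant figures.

For quasistatic motion the external work equals the change in potential energy: W_ext = qΔV = q(V_B − V_A).
At A: distances to the source charges are 0.682 m, 2.27 m, 1.41 m; V_A = Σ kqᵢ/rᵢ = 3.88×10⁴ V.
At B: distances to the source charges are 0.283 m, 1.73 m, 1.92 m; V_B = Σ kqᵢ/rᵢ = -1.20×10⁴ V.
ΔV = V_B − V_A = -5.08×10⁴ V.
W_ext = qΔV = (-3.96×10⁻⁶ C)(-5.08×10⁴ V) = 0.201 J.

0.201 J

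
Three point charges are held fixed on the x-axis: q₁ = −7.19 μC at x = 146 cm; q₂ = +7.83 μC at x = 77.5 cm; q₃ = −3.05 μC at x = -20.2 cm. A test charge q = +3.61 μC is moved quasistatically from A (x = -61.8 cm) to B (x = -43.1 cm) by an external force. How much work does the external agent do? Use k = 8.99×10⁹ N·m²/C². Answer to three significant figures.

-0.177 J

For quasistatic motion the external work equals the change in potential energy: W_ext = qΔV = q(V_B − V_A).
At A: distances to the source charges are 2.08 m, 1.39 m, 0.416 m; V_A = Σ kqᵢ/rᵢ = -4.65×10⁴ V.
At B: distances to the source charges are 1.89 m, 1.21 m, 0.229 m; V_B = Σ kqᵢ/rᵢ = -9.55×10⁴ V.
ΔV = V_B − V_A = -4.91×10⁴ V.
W_ext = qΔV = (3.61×10⁻⁶ C)(-4.91×10⁴ V) = -0.177 J.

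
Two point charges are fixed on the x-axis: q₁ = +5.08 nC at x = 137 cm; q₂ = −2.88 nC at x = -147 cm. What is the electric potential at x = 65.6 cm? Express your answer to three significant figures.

Electric potential is a scalar, so the contributions from each charge add algebraically: V = Σ kqᵢ/rᵢ.
Distances from the field point to each charge: r₁ = 0.714 m, r₂ = 2.13 m.
V = k[(5.08×10⁻⁹)/(0.714) + (-2.88×10⁻⁹)/(2.13)] = 51.8 V.

51.8 V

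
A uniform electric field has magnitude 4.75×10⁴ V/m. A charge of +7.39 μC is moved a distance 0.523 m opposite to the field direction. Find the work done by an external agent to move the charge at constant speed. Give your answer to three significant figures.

The potential change for a displacement 0.523 m opposite to the field direction is ΔV = +Ed = 2.48×10⁴ V.
W_ext = qΔV = 0.184 J.

0.184 J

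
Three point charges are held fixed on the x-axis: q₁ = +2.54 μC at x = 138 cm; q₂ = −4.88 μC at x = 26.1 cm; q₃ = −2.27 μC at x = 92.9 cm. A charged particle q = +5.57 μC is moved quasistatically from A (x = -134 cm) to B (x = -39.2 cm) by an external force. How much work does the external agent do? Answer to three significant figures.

For quasistatic motion the external work equals the change in potential energy: W_ext = qΔV = q(V_B − V_A).
At A: distances to the source charges are 2.72 m, 1.60 m, 2.27 m; V_A = Σ kqᵢ/rᵢ = -2.80×10⁴ V.
At B: distances to the source charges are 1.77 m, 0.653 m, 1.32 m; V_B = Σ kqᵢ/rᵢ = -6.97×10⁴ V.
ΔV = V_B − V_A = -4.17×10⁴ V.
W_ext = qΔV = (5.57×10⁻⁶ C)(-4.17×10⁴ V) = -0.233 J.

-0.233 J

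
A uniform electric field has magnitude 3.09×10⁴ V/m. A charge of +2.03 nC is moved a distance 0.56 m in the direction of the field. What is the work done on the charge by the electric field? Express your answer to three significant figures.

3.51×10⁻⁵ J

The potential change for a displacement 0.56 m in the direction of the field is ΔV = −Ed = -1.73×10⁴ V.
W_field = −qΔV = 3.51×10⁻⁵ J.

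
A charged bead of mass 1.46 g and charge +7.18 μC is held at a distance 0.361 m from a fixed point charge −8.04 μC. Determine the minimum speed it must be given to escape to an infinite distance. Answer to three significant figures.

44.4 m/s

To just escape, total mechanical energy must reach zero at infinity: ½mv²_min + U = 0, so ½mv²_min = −U = |kQq|/r.
|U| = |kQq|/r = (8.99×10⁹ N·m²/C²)(8.04×10⁻⁶)(7.18×10⁻⁶)/(0.361) = 1.44 J.
v_min = √(2|U|/m) = √(2·1.44/1.46×10⁻³) = 44.4 m/s.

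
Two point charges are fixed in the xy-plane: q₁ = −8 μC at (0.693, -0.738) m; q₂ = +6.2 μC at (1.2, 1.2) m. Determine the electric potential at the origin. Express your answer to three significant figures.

-3.82×10⁴ V

The total potential is the scalar sum of each charge's contribution, V = Σ kqᵢ/rᵢ.
Distances from the field point to each charge: r₁ = 1.01 m, r₂ = 1.70 m.
V = k[(-8.00×10⁻⁶)/(1.01) + (6.20×10⁻⁶)/(1.70)] = -3.82×10⁴ V.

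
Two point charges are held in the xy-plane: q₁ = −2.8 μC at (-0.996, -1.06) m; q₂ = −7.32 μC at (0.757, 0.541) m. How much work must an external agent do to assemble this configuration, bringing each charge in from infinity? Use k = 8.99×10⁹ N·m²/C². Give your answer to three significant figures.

0.0776 J

The assembly work is the sum of pairwise potential energies, U = Σ_{i<j} kqᵢqⱼ/rᵢⱼ.
Pair separations: r₁₂ = 2.37 m.
U = (0.0776) = 0.0776 J.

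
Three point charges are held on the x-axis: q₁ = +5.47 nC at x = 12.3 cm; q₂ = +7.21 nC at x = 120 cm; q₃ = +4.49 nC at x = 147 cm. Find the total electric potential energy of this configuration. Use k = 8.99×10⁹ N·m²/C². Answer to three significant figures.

1.57×10⁻⁶ J

The work to assemble the configuration equals its total potential energy, U = Σ kqᵢqⱼ/rᵢⱼ over all pairs.
Pair separations: r₁₂ = 1.08 m, r₁₃ = 1.35 m, r₂₃ = 0.270 m.
U = (3.29×10⁻⁷) + (1.64×10⁻⁷) + (1.08×10⁻⁶) = 1.57×10⁻⁶ J.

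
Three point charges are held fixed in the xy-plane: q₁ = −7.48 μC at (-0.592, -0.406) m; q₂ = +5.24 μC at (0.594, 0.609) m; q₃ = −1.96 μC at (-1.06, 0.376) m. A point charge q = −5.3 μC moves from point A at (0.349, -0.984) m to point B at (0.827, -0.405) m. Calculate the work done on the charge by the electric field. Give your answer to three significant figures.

The work done by the electric force is W_field = −ΔU = −q(V_B − V_A) = q(V_A − V_B).
At A: distances to the source charges are 1.10 m, 1.61 m, 1.96 m; V_A = Σ kqᵢ/rᵢ = -4.07×10⁴ V.
At B: distances to the source charges are 1.42 m, 1.04 m, 2.04 m; V_B = Σ kqᵢ/rᵢ = -1.07×10⁴ V.
ΔV = V_B − V_A = 2.99×10⁴ V.
W_field = −qΔV = −(-5.30×10⁻⁶ C)(2.99×10⁴ V) = 0.159 J.

0.159 J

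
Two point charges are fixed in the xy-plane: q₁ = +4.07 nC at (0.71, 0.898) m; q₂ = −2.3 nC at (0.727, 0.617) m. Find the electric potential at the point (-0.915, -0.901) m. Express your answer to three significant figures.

The total potential is the scalar sum of each charge's contribution, V = Σ kqᵢ/rᵢ.
Distances from the field point to each charge: r₁ = 2.42 m, r₂ = 2.24 m.
V = k[(4.07×10⁻⁹)/(2.42) + (-2.30×10⁻⁹)/(2.24)] = 5.85 V.

5.85 V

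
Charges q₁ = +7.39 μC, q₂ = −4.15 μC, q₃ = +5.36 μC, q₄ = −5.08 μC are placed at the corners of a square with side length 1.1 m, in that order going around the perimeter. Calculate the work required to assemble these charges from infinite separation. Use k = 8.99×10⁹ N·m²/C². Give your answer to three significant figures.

-0.611 J

The assembly work is the sum of pairwise potential energies, U = Σ_{i<j} kqᵢqⱼ/rᵢⱼ.
The four side pairs have separation 1.10 m and the two diagonal pairs 1.56 m.
Summing all 6 pair terms gives U = -0.611 J.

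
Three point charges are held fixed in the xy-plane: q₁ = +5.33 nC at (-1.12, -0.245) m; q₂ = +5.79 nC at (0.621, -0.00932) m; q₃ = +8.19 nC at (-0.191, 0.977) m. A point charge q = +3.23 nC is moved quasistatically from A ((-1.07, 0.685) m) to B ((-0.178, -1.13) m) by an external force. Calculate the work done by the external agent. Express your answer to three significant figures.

For quasistatic motion the external work equals the change in potential energy: W_ext = qΔV = q(V_B − V_A).
At A: distances to the source charges are 0.931 m, 1.83 m, 0.926 m; V_A = Σ kqᵢ/rᵢ = 159 V.
At B: distances to the source charges are 1.29 m, 1.38 m, 2.11 m; V_B = Σ kqᵢ/rᵢ = 110 V.
ΔV = V_B − V_A = -49.6 V.
W_ext = qΔV = (3.23×10⁻⁹ C)(-49.6 V) = -1.60×10⁻⁷ J.

-1.60×10⁻⁷ J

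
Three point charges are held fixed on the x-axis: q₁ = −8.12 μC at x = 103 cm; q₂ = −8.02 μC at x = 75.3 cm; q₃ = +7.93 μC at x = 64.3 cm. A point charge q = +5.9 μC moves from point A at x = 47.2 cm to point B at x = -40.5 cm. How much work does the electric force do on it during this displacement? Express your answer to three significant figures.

0.440 J

The work done by the electric force is W_field = −ΔU = −q(V_B − V_A) = q(V_A − V_B).
At A: distances to the source charges are 0.558 m, 0.281 m, 0.171 m; V_A = Σ kqᵢ/rᵢ = 2.95×10⁴ V.
At B: distances to the source charges are 1.44 m, 1.16 m, 1.05 m; V_B = Σ kqᵢ/rᵢ = -4.51×10⁴ V.
ΔV = V_B − V_A = -7.46×10⁴ V.
W_field = −qΔV = −(5.90×10⁻⁶ C)(-7.46×10⁴ V) = 0.440 J.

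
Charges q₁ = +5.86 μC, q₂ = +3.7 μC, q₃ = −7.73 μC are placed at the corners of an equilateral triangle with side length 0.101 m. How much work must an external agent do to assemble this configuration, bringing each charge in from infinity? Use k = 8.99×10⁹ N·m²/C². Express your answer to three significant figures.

-4.65 J

The work to assemble the configuration equals its total potential energy, U = Σ kqᵢqⱼ/rᵢⱼ over all pairs.
All three pair separations equal the side length, 0.101 m.
U = (1.93) + (-4.03) + (-2.55) = -4.65 J.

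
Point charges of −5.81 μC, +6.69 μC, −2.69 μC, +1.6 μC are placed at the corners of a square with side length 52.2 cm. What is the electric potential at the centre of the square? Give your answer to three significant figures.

Electric potential is a scalar, so the contributions from each charge add algebraically: V = Σ kqᵢ/rᵢ.
The distance from each corner to the centre is a√2/2 = 0.369 m.
V = k[(-5.81×10⁻⁶)/(0.369) + (6.69×10⁻⁶)/(0.369) + (-2.69×10⁻⁶)/(0.369) + (1.60×10⁻⁶)/(0.369)] = -5110 V.

-5110 V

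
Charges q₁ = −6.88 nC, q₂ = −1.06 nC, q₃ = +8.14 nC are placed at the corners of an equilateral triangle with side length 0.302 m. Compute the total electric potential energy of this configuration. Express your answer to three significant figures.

-1.71×10⁻⁶ J

The work to assemble the configuration equals its total potential energy, U = Σ kqᵢqⱼ/rᵢⱼ over all pairs.
All three pair separations equal the side length, 0.302 m.
U = (2.17×10⁻⁷) + (-1.67×10⁻⁶) + (-2.57×10⁻⁷) = -1.71×10⁻⁶ J.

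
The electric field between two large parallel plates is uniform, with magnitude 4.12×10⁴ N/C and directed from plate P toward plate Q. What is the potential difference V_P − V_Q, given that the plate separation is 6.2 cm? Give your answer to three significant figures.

2550 V

In a uniform field, potential decreases in the direction of E: ΔV = −E·d for a displacement d parallel to E.
Going from Q to P is a displacement of 6.2 cm opposite to the field, so V_P − V_Q = +Ed = 2550 V.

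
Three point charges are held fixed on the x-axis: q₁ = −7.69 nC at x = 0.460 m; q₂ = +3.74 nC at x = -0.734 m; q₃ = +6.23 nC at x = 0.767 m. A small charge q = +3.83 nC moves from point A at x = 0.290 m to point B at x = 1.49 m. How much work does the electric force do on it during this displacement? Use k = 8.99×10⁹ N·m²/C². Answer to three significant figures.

-1.08×10⁻⁶ J

The work done by the electric force is W_field = −ΔU = −q(V_B − V_A) = q(V_A − V_B).
At A: distances to the source charges are 0.170 m, 1.02 m, 0.477 m; V_A = Σ kqᵢ/rᵢ = -256 V.
At B: distances to the source charges are 1.03 m, 2.22 m, 0.723 m; V_B = Σ kqᵢ/rᵢ = 25.5 V.
ΔV = V_B − V_A = 282 V.
W_field = −qΔV = −(3.83×10⁻⁹ C)(282 V) = -1.08×10⁻⁶ J.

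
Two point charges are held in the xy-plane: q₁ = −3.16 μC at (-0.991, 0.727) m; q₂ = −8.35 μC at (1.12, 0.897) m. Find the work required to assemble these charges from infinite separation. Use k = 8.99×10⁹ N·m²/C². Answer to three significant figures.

The work to assemble the configuration equals its total potential energy, U = Σ kqᵢqⱼ/rᵢⱼ over all pairs.
Pair separations: r₁₂ = 2.12 m.
U = (0.112) = 0.112 J.

0.112 J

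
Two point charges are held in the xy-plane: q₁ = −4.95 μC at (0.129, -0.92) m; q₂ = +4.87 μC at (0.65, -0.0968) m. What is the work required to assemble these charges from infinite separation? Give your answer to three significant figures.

The work to assemble the configuration equals its total potential energy, U = Σ kqᵢqⱼ/rᵢⱼ over all pairs.
Pair separations: r₁₂ = 0.974 m.
U = (-0.222) = -0.222 J.

-0.222 J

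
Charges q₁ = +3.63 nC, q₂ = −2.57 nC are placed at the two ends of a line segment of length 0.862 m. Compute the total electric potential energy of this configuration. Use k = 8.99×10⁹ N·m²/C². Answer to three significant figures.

-9.73×10⁻⁸ J

The work to assemble the configuration equals its total potential energy, U = Σ kqᵢqⱼ/rᵢⱼ over all pairs.
The separation is r = 0.862 m.
U = (-9.73×10⁻⁸) = -9.73×10⁻⁸ J.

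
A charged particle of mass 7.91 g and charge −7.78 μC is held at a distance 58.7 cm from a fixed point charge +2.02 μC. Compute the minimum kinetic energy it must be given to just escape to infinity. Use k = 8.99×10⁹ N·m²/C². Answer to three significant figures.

To just escape, total mechanical energy must reach zero at infinity: ½mv²_min + U = 0, so ½mv²_min = −U = |kQq|/r.
|U| = |kQq|/r = (8.99×10⁹ N·m²/C²)(2.02×10⁻⁶)(7.78×10⁻⁶)/(0.587) = 0.241 J.

0.241 J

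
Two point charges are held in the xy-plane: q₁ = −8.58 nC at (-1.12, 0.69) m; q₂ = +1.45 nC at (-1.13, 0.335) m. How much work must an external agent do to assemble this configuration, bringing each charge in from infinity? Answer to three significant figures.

The work to assemble the configuration equals its total potential energy, U = Σ kqᵢqⱼ/rᵢⱼ over all pairs.
Pair separations: r₁₂ = 0.355 m.
U = (-3.15×10⁻⁷) = -3.15×10⁻⁷ J.

-3.15×10⁻⁷ J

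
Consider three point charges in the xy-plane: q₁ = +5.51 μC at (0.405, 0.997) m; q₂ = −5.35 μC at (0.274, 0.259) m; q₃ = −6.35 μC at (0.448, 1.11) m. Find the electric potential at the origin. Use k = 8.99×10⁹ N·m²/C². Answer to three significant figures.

-1.29×10⁵ V

The total potential is the scalar sum of each charge's contribution, V = Σ kqᵢ/rᵢ.
Distances from the field point to each charge: r₁ = 1.08 m, r₂ = 0.377 m, r₃ = 1.20 m.
V = k[(5.51×10⁻⁶)/(1.08) + (-5.35×10⁻⁶)/(0.377) + (-6.35×10⁻⁶)/(1.20)] = -1.29×10⁵ V.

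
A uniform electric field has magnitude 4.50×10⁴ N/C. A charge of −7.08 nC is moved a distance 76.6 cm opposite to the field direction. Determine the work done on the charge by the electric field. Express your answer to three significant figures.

2.44×10⁻⁴ J

The potential change for a displacement 76.6 cm opposite to the field direction is ΔV = +Ed = 3.45×10⁴ V.
W_field = −qΔV = 2.44×10⁻⁴ J.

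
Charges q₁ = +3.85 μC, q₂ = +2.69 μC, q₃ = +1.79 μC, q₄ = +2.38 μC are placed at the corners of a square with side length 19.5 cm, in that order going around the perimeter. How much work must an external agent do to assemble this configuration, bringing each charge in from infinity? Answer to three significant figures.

The assembly work is the sum of pairwise potential energies, U = Σ_{i<j} kqᵢqⱼ/rᵢⱼ.
The four side pairs have separation 0.195 m and the two diagonal pairs 0.276 m.
Summing all 6 pair terms gives U = 1.75 J.

1.75 J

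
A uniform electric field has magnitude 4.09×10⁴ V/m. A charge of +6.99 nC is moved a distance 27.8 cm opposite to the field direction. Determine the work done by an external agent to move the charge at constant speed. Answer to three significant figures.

7.95×10⁻⁵ J

The potential change for a displacement 27.8 cm opposite to the field direction is ΔV = +Ed = 1.14×10⁴ V.
W_ext = qΔV = 7.95×10⁻⁵ J.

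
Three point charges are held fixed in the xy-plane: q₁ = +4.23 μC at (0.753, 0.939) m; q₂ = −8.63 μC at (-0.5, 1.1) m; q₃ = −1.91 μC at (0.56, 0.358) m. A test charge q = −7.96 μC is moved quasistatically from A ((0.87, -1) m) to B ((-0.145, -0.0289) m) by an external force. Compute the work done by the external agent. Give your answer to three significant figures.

For quasistatic motion the external work equals the change in potential energy: W_ext = qΔV = q(V_B − V_A).
At A: distances to the source charges are 1.94 m, 2.51 m, 1.39 m; V_A = Σ kqᵢ/rᵢ = -2.37×10⁴ V.
At B: distances to the source charges are 1.32 m, 1.18 m, 0.804 m; V_B = Σ kqᵢ/rᵢ = -5.81×10⁴ V.
ΔV = V_B − V_A = -3.44×10⁴ V.
W_ext = qΔV = (-7.96×10⁻⁶ C)(-3.44×10⁴ V) = 0.274 J.

0.274 J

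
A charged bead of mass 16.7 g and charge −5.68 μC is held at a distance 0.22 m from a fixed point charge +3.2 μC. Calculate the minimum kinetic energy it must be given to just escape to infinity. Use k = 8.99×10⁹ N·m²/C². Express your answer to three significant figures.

0.743 J

To just escape, total mechanical energy must reach zero at infinity: ½mv²_min + U = 0, so ½mv²_min = −U = |kQq|/r.
|U| = |kQq|/r = (8.99×10⁹ N·m²/C²)(3.20×10⁻⁶)(5.68×10⁻⁶)/(0.220) = 0.743 J.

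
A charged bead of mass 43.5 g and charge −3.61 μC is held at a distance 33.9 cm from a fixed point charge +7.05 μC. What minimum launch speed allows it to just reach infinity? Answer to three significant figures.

5.57 m/s

To just escape, total mechanical energy must reach zero at infinity: ½mv²_min + U = 0, so ½mv²_min = −U = |kQq|/r.
|U| = |kQq|/r = (8.99×10⁹ N·m²/C²)(7.05×10⁻⁶)(3.61×10⁻⁶)/(0.339) = 0.675 J.
v_min = √(2|U|/m) = √(2·0.675/0.0435) = 5.57 m/s.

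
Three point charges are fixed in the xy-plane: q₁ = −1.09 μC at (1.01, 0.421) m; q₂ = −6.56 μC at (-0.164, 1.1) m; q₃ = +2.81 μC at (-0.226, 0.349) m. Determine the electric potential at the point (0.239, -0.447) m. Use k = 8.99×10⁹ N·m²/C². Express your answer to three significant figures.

The total potential is the scalar sum of each charge's contribution, V = Σ kqᵢ/rᵢ.
Distances from the field point to each charge: r₁ = 1.16 m, r₂ = 1.60 m, r₃ = 0.922 m.
V = k[(-1.09×10⁻⁶)/(1.16) + (-6.56×10⁻⁶)/(1.60) + (2.81×10⁻⁶)/(0.922)] = -1.79×10⁴ V.

-1.79×10⁴ V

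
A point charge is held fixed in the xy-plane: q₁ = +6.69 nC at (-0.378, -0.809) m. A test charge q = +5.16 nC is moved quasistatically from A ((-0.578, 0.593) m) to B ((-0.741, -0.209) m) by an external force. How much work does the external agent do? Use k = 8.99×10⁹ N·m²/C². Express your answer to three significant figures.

2.23×10⁻⁷ J

For quasistatic motion the external work equals the change in potential energy: W_ext = qΔV = q(V_B − V_A).
At A: distance to the source charge is 1.42 m; V_A = kq₁/r = 42.5 V.
At B: distance to the source charge is 0.701 m; V_B = kq₁/r = 85.8 V.
ΔV = V_B − V_A = 43.3 V.
W_ext = qΔV = (5.16×10⁻⁹ C)(43.3 V) = 2.23×10⁻⁷ J.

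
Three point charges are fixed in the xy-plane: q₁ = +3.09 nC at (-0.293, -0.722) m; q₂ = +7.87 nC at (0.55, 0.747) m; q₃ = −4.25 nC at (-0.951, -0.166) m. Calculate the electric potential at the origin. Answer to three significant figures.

Electric potential is a scalar, so the contributions from each charge add algebraically: V = Σ kqᵢ/rᵢ.
Distances from the field point to each charge: r₁ = 0.779 m, r₂ = 0.928 m, r₃ = 0.965 m.
V = k[(3.09×10⁻⁹)/(0.779) + (7.87×10⁻⁹)/(0.928) + (-4.25×10⁻⁹)/(0.965)] = 72.3 V.

72.3 V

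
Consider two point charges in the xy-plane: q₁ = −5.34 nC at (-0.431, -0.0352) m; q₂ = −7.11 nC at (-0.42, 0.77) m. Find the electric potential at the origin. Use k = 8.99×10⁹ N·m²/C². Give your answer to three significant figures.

Electric potential is a scalar, so the contributions from each charge add algebraically: V = Σ kqᵢ/rᵢ.
Distances from the field point to each charge: r₁ = 0.432 m, r₂ = 0.877 m.
V = k[(-5.34×10⁻⁹)/(0.432) + (-7.11×10⁻⁹)/(0.877)] = -184 V.

-184 V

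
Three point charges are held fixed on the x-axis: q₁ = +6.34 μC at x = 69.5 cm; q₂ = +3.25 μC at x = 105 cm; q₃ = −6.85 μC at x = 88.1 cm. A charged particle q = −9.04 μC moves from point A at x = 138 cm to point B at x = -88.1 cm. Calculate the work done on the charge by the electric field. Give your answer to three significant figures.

-0.289 J

The work done by the electric force is W_field = −ΔU = −q(V_B − V_A) = q(V_A − V_B).
At A: distances to the source charges are 0.685 m, 0.330 m, 0.499 m; V_A = Σ kqᵢ/rᵢ = 4.83×10⁴ V.
At B: distances to the source charges are 1.58 m, 1.93 m, 1.76 m; V_B = Σ kqᵢ/rᵢ = 1.63×10⁴ V.
ΔV = V_B − V_A = -3.20×10⁴ V.
W_field = −qΔV = −(-9.04×10⁻⁶ C)(-3.20×10⁴ V) = -0.289 J.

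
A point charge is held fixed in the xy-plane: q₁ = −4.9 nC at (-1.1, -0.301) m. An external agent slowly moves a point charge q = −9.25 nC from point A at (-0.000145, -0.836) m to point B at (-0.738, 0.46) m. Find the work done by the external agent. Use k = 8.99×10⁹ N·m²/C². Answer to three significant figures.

1.50×10⁻⁷ J

For quasistatic motion the external work equals the change in potential energy: W_ext = qΔV = q(V_B − V_A).
At A: distance to the source charge is 1.22 m; V_A = kq₁/r = -36.0 V.
At B: distance to the source charge is 0.843 m; V_B = kq₁/r = -52.3 V.
ΔV = V_B − V_A = -16.3 V.
W_ext = qΔV = (-9.25×10⁻⁹ C)(-16.3 V) = 1.50×10⁻⁷ J.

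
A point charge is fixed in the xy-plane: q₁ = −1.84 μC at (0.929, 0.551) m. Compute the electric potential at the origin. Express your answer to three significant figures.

The total potential is the scalar sum of each charge's contribution, V = Σ kqᵢ/rᵢ.
Distances from the field point to each charge: r₁ = 1.08 m.
V = k[(-1.84×10⁻⁶)/(1.08)] = -1.53×10⁴ V.

-1.53×10⁴ V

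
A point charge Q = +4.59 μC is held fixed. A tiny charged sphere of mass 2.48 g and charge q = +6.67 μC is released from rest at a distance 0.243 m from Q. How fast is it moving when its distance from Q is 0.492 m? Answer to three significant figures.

21.5 m/s

Only the electrostatic force acts, so mechanical energy is conserved: ½mv² = U₁ − U₂ = kQq(1/r₁ − 1/r₂).
U₁ − U₂ = (8.99×10⁹ N·m²/C²)(4.59×10⁻⁶ C)(6.67×10⁻⁶ C)(1/0.243 − 1/0.492) = 0.573 J.
v = √(2·0.573/2.48×10⁻³) = 21.5 m/s.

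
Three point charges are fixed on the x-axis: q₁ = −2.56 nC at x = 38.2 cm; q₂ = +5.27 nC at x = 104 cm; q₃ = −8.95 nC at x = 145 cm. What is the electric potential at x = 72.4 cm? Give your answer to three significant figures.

Electric potential is a scalar, so the contributions from each charge add algebraically: V = Σ kqᵢ/rᵢ.
Distances from the field point to each charge: r₁ = 0.342 m, r₂ = 0.316 m, r₃ = 0.726 m.
V = k[(-2.56×10⁻⁹)/(0.342) + (5.27×10⁻⁹)/(0.316) + (-8.95×10⁻⁹)/(0.726)] = -28.2 V.

-28.2 V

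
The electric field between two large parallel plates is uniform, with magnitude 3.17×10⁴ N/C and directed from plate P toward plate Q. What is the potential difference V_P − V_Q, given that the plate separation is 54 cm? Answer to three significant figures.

In a uniform field, potential decreases in the direction of E: ΔV = −E·d for a displacement d parallel to E.
Going from Q to P is a displacement of 54 cm opposite to the field, so V_P − V_Q = +Ed = 1.71×10⁴ V.

1.71×10⁴ V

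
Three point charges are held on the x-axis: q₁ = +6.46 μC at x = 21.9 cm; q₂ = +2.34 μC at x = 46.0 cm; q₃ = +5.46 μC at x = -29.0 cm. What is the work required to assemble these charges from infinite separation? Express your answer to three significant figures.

The work to assemble the configuration equals its total potential energy, U = Σ kqᵢqⱼ/rᵢⱼ over all pairs.
Pair separations: r₁₂ = 0.241 m, r₁₃ = 0.509 m, r₂₃ = 0.750 m.
U = (0.564) + (0.623) + (0.153) = 1.34 J.

1.34 J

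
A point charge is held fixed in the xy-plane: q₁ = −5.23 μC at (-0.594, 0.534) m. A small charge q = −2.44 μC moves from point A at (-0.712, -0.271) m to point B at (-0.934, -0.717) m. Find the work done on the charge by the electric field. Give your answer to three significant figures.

0.0525 J

The work done by the electric force is W_field = −ΔU = −q(V_B − V_A) = q(V_A − V_B).
At A: distance to the source charge is 0.814 m; V_A = kq₁/r = -5.78×10⁴ V.
At B: distance to the source charge is 1.30 m; V_B = kq₁/r = -3.63×10⁴ V.
ΔV = V_B − V_A = 2.15×10⁴ V.
W_field = −qΔV = −(-2.44×10⁻⁶ C)(2.15×10⁴ V) = 0.0525 J.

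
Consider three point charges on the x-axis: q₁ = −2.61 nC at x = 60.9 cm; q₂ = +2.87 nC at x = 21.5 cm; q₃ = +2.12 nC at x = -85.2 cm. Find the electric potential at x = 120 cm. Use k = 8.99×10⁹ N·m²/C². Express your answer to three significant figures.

-4.22 V

The total potential is the scalar sum of each charge's contribution, V = Σ kqᵢ/rᵢ.
Distances from the field point to each charge: r₁ = 0.591 m, r₂ = 0.985 m, r₃ = 2.05 m.
V = k[(-2.61×10⁻⁹)/(0.591) + (2.87×10⁻⁹)/(0.985) + (2.12×10⁻⁹)/(2.05)] = -4.22 V.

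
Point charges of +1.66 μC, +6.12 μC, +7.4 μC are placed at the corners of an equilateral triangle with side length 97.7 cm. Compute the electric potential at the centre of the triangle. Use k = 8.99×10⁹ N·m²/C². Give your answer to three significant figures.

The total potential is the scalar sum of each charge's contribution, V = Σ kqᵢ/rᵢ.
The distance from each vertex to the centroid is a/√3 = 0.564 m.
V = k[(1.66×10⁻⁶)/(0.564) + (6.12×10⁻⁶)/(0.564) + (7.40×10⁻⁶)/(0.564)] = 2.42×10⁵ V.

2.42×10⁵ V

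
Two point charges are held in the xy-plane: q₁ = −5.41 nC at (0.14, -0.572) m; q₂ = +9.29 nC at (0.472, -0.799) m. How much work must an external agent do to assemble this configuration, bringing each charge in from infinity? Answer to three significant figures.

The assembly work is the sum of pairwise potential energies, U = Σ_{i<j} kqᵢqⱼ/rᵢⱼ.
Pair separations: r₁₂ = 0.402 m.
U = (-1.12×10⁻⁶) = -1.12×10⁻⁶ J.

-1.12×10⁻⁶ J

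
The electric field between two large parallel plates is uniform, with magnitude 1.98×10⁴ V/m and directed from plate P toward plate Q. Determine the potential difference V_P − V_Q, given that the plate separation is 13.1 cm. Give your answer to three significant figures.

2590 V

In a uniform field, potential decreases in the direction of E: ΔV = −E·d for a displacement d parallel to E.
Going from Q to P is a displacement of 13.1 cm opposite to the field, so V_P − V_Q = +Ed = 2590 V.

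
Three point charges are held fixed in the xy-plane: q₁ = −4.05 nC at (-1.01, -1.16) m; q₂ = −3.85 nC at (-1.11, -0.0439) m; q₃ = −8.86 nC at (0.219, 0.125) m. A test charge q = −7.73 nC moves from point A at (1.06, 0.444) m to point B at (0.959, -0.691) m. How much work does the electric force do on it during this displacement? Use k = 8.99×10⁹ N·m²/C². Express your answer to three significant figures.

9.09×10⁻⁸ J

The work done by the electric force is W_field = −ΔU = −q(V_B − V_A) = q(V_A − V_B).
At A: distances to the source charges are 2.62 m, 2.22 m, 0.899 m; V_A = Σ kqᵢ/rᵢ = -118 V.
At B: distances to the source charges are 2.02 m, 2.17 m, 1.10 m; V_B = Σ kqᵢ/rᵢ = -106 V.
ΔV = V_B − V_A = 11.8 V.
W_field = −qΔV = −(-7.73×10⁻⁹ C)(11.8 V) = 9.09×10⁻⁸ J.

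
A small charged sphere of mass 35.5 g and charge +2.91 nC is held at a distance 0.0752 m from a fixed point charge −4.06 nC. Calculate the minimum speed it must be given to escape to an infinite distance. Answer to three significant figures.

8.92×10⁻³ m/s

To just escape, total mechanical energy must reach zero at infinity: ½mv²_min + U = 0, so ½mv²_min = −U = |kQq|/r.
|U| = |kQq|/r = (8.99×10⁹ N·m²/C²)(4.06×10⁻⁹)(2.91×10⁻⁹)/(0.0752) = 1.41×10⁻⁶ J.
v_min = √(2|U|/m) = √(2·1.41×10⁻⁶/0.0355) = 8.92×10⁻³ m/s.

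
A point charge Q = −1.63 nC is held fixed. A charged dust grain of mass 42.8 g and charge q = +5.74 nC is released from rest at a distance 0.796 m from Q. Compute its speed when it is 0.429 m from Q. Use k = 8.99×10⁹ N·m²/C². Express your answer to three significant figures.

Only the electrostatic force acts, so mechanical energy is conserved: ½mv² = U₁ − U₂ = kQq(1/r₁ − 1/r₂).
U₁ − U₂ = (8.99×10⁹ N·m²/C²)(-1.63×10⁻⁹ C)(5.74×10⁻⁹ C)(1/0.796 − 1/0.429) = 9.04×10⁻⁸ J.
v = √(2·9.04×10⁻⁸/0.0428) = 2.06×10⁻³ m/s.

2.06×10⁻³ m/s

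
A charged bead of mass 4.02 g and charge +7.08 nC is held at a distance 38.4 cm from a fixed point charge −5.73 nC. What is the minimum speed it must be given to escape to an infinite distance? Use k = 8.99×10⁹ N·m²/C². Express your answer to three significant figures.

0.0217 m/s

To just escape, total mechanical energy must reach zero at infinity: ½mv²_min + U = 0, so ½mv²_min = −U = |kQq|/r.
|U| = |kQq|/r = (8.99×10⁹ N·m²/C²)(5.73×10⁻⁹)(7.08×10⁻⁹)/(0.384) = 9.50×10⁻⁷ J.
v_min = √(2|U|/m) = √(2·9.50×10⁻⁷/4.02×10⁻³) = 0.0217 m/s.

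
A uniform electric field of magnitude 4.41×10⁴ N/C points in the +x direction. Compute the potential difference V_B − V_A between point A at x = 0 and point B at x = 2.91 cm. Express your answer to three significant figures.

-1280 V

In a uniform field, potential decreases in the direction of E: V_B − V_A = −E·Δx.
V_B − V_A = −(4.41×10⁴ V/m)(0.0291 m) = -1280 V.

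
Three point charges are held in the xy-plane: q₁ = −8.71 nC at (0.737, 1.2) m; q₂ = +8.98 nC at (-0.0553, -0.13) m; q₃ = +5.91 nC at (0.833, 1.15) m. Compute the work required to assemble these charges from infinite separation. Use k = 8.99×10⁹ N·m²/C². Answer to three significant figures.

The work to assemble the configuration equals its total potential energy, U = Σ kqᵢqⱼ/rᵢⱼ over all pairs.
Pair separations: r₁₂ = 1.55 m, r₁₃ = 0.108 m, r₂₃ = 1.56 m.
U = (-4.54×10⁻⁷) + (-4.28×10⁻⁶) + (3.06×10⁻⁷) = -4.42×10⁻⁶ J.

-4.42×10⁻⁶ J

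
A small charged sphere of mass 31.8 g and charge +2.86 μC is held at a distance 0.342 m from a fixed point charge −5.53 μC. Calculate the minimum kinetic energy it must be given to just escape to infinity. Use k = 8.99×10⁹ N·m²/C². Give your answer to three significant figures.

0.416 J

To just escape, total mechanical energy must reach zero at infinity: ½mv²_min + U = 0, so ½mv²_min = −U = |kQq|/r.
|U| = |kQq|/r = (8.99×10⁹ N·m²/C²)(5.53×10⁻⁶)(2.86×10⁻⁶)/(0.342) = 0.416 J.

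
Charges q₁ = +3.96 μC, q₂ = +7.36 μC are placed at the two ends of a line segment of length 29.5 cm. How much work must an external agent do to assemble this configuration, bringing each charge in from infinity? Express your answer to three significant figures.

0.888 J

The work to assemble the configuration equals its total potential energy, U = Σ kqᵢqⱼ/rᵢⱼ over all pairs.
The separation is r = 0.295 m.
U = (0.888) = 0.888 J.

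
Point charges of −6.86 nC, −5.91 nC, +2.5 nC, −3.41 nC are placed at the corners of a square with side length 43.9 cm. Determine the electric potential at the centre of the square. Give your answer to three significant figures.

Electric potential is a scalar, so the contributions from each charge add algebraically: V = Σ kqᵢ/rᵢ.
The distance from each corner to the centre is a√2/2 = 0.310 m.
V = k[(-6.86×10⁻⁹)/(0.310) + (-5.91×10⁻⁹)/(0.310) + (2.50×10⁻⁹)/(0.310) + (-3.41×10⁻⁹)/(0.310)] = -396 V.

-396 V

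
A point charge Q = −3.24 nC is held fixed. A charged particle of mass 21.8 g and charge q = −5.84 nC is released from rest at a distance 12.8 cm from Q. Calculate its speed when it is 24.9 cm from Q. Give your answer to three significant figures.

7.70×10⁻³ m/s

Only the electrostatic force acts, so mechanical energy is conserved: ½mv² = U₁ − U₂ = kQq(1/r₁ − 1/r₂).
U₁ − U₂ = (8.99×10⁹ N·m²/C²)(-3.24×10⁻⁹ C)(-5.84×10⁻⁹ C)(1/0.128 − 1/0.249) = 6.46×10⁻⁷ J.
v = √(2·6.46×10⁻⁷/0.0218) = 7.70×10⁻³ m/s.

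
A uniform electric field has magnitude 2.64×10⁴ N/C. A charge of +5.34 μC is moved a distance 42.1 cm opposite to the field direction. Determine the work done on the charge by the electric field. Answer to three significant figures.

-0.0594 J

The potential change for a displacement 42.1 cm opposite to the field direction is ΔV = +Ed = 1.11×10⁴ V.
W_field = −qΔV = -0.0594 J.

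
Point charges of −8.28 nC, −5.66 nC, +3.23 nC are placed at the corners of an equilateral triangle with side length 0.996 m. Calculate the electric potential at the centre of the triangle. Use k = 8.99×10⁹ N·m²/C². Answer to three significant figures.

The total potential is the scalar sum of each charge's contribution, V = Σ kqᵢ/rᵢ.
The distance from each vertex to the centroid is a/√3 = 0.575 m.
V = k[(-8.28×10⁻⁹)/(0.575) + (-5.66×10⁻⁹)/(0.575) + (3.23×10⁻⁹)/(0.575)] = -167 V.

-167 V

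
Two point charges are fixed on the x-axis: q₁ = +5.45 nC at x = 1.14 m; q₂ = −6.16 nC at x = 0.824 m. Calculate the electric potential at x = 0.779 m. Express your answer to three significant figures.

Electric potential is a scalar, so the contributions from each charge add algebraically: V = Σ kqᵢ/rᵢ.
Distances from the field point to each charge: r₁ = 0.361 m, r₂ = 0.0450 m.
V = k[(5.45×10⁻⁹)/(0.361) + (-6.16×10⁻⁹)/(0.0450)] = -1090 V.

-1090 V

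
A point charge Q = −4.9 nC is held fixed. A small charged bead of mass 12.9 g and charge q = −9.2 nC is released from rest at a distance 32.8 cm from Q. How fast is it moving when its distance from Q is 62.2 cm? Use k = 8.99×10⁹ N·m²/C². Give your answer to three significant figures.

9.52×10⁻³ m/s

Only the electrostatic force acts, so mechanical energy is conserved: ½mv² = U₁ − U₂ = kQq(1/r₁ − 1/r₂).
U₁ − U₂ = (8.99×10⁹ N·m²/C²)(-4.90×10⁻⁹ C)(-9.20×10⁻⁹ C)(1/0.328 − 1/0.622) = 5.84×10⁻⁷ J.
v = √(2·5.84×10⁻⁷/0.0129) = 9.52×10⁻³ m/s.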